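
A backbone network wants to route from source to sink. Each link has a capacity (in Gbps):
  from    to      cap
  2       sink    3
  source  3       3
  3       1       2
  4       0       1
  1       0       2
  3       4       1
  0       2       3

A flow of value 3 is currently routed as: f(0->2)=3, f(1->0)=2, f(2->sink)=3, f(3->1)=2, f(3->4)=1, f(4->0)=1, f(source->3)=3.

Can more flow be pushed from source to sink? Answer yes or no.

Residual reachable from source: {source}; sink is not reachable.
Saturated cut: source->3 with total capacity 3 = current flow value. Flow is maximum.

No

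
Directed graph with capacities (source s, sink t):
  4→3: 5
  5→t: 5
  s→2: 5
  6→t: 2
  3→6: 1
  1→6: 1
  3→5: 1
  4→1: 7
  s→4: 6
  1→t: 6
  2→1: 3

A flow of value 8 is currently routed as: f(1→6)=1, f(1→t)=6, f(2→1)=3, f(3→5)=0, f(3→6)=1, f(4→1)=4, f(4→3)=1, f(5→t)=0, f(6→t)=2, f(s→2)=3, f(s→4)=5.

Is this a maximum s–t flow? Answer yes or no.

No

Residual path s→4→3→5→t has bottleneck 1 > 0.
Pushing 1 along it raises the flow to 9, so the given flow is not maximum.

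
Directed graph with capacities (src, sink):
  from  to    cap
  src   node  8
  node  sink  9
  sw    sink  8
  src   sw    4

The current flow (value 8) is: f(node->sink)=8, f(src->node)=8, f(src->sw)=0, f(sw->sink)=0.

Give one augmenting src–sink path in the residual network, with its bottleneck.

Residual along src->sw->sink: src->sw: 4, sw->sink: 8.
Bottleneck = min = 4.

src->sw->sink, bottleneck 4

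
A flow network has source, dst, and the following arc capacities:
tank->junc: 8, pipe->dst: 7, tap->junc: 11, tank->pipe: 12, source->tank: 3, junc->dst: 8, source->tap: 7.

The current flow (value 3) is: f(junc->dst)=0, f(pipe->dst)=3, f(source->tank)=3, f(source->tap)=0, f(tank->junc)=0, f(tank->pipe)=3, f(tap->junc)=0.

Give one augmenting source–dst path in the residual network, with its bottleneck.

Residual along source->tap->junc->dst: source->tap: 7, tap->junc: 11, junc->dst: 8.
Bottleneck = min = 7.

source->tap->junc->dst, bottleneck 7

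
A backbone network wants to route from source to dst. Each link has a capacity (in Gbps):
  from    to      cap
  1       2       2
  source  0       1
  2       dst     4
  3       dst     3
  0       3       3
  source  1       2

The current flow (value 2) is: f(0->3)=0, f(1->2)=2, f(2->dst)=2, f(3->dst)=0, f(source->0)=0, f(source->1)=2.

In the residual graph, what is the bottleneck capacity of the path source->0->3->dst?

1

Residual capacities along the path: source->0: 1, 0->3: 3, 3->dst: 3.
Minimum is 1.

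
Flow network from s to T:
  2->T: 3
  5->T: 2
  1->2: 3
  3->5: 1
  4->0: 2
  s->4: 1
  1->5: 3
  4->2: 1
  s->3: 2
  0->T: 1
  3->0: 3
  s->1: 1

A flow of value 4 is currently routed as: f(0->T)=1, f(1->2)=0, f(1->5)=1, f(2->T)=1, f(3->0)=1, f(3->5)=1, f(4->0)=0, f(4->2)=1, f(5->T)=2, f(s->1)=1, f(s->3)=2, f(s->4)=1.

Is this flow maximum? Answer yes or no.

Residual reachable from s: {s}; T is not reachable.
Saturated cut: s->1, s->4, s->3 with total capacity 4 = current flow value. Flow is maximum.

Yes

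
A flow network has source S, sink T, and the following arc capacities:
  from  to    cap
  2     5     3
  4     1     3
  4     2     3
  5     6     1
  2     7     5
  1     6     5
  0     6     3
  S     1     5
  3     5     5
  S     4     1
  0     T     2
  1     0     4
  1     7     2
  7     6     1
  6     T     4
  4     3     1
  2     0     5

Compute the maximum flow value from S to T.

Augment S->1->0->T: bottleneck 2. Total 2.
Augment S->1->6->T: bottleneck 3. Total 5.
Augment S->4->1->6->T: bottleneck 1. Total 6.
No augmenting path remains in the residual graph.

6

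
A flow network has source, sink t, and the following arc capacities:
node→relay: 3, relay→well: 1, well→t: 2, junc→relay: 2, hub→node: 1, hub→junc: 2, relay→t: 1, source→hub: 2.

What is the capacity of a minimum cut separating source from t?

2

Max flow = 2 (via 2 augmenting paths).
In the residual at optimum, the set reachable from source is {source}.
Cut edges: source→hub (cap 2). Sum = 2.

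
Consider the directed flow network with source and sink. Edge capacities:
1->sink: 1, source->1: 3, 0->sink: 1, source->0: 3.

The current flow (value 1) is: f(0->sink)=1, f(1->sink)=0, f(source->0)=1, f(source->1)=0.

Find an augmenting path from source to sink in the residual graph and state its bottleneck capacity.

Residual along source->1->sink: source->1: 3, 1->sink: 1.
Bottleneck = min = 1.

source->1->sink, bottleneck 1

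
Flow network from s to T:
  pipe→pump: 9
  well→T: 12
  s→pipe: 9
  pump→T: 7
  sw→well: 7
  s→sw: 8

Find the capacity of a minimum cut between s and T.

Max flow = 14 (via 2 augmenting paths).
In the residual at optimum, the set reachable from s is {pipe, pump, s, sw}.
Cut edges: sw→well (cap 7), pump→T (cap 7). Sum = 14.

14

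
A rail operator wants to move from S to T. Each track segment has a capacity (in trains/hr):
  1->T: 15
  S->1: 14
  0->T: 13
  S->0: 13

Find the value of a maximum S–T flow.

Augment S->0->T: bottleneck 13. Total 13.
Augment S->1->T: bottleneck 14. Total 27.
No augmenting path remains in the residual graph.

27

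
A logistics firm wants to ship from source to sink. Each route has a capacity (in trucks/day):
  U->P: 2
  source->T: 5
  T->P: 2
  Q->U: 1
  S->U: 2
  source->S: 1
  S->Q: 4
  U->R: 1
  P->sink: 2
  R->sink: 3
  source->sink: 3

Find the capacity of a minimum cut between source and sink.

6

Max flow = 6 (via 3 augmenting paths).
In the residual at optimum, the set reachable from source is {T, source}.
Cut edges: source->S (cap 1), source->sink (cap 3), T->P (cap 2). Sum = 6.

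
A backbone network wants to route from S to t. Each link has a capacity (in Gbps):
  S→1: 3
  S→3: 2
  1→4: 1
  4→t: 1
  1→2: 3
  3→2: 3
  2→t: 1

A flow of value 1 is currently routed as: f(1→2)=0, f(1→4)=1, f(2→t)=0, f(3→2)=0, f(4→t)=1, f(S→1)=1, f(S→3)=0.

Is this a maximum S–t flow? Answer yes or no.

No

Residual path S→1→2→t has bottleneck 1 > 0.
Pushing 1 along it raises the flow to 2, so the given flow is not maximum.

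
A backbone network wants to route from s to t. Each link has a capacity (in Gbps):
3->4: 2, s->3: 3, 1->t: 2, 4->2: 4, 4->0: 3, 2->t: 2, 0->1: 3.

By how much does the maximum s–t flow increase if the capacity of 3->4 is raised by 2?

Original max flow = 2.
After raising cap(3->4), augmenting paths through that edge carry 1 more unit.
New max flow = 3. Increase = 1.

1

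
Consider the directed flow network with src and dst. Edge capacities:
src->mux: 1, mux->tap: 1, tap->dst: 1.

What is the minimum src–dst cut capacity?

1

Max flow = 1 (via 1 augmenting path).
In the residual at optimum, the set reachable from src is {src}.
Cut edges: src->mux (cap 1). Sum = 1.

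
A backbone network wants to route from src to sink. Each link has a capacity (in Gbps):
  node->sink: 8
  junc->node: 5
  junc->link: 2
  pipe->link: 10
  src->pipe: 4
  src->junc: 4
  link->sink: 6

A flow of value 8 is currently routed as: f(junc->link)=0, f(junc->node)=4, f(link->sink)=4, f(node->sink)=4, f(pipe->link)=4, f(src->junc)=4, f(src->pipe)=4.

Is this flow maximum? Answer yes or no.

Yes

Residual reachable from src: {src}; sink is not reachable.
Saturated cut: src->junc, src->pipe with total capacity 8 = current flow value. Flow is maximum.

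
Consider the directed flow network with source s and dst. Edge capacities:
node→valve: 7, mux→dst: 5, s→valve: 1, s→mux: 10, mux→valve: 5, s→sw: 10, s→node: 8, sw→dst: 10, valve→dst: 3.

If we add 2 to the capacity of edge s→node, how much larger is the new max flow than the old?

0

Original max flow = 18.
Edge s→node does not cross the min cut (source side {mux, node, s, valve}), so extra capacity there cannot help.
New max flow = 18. Increase = 0.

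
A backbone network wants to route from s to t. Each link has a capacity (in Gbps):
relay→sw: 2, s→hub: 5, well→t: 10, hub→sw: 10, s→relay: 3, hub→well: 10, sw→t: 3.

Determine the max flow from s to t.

Augment s→hub→well→t: bottleneck 5. Total 5.
Augment s→relay→sw→t: bottleneck 2. Total 7.
No augmenting path remains in the residual graph.

7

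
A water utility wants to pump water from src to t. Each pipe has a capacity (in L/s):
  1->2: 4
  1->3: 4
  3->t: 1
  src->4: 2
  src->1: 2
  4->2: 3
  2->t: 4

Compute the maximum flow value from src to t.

4

Augment src->1->3->t: bottleneck 1. Total 1.
Augment src->1->2->t: bottleneck 1. Total 2.
Augment src->4->2->t: bottleneck 2. Total 4.
No augmenting path remains in the residual graph.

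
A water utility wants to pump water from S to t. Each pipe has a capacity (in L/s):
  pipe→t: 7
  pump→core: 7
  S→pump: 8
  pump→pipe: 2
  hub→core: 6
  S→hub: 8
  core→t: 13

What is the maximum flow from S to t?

14

Augment S→pump→pipe→t: bottleneck 2. Total 2.
Augment S→pump→core→t: bottleneck 6. Total 8.
Augment S→hub→core→t: bottleneck 6. Total 14.
No augmenting path remains in the residual graph.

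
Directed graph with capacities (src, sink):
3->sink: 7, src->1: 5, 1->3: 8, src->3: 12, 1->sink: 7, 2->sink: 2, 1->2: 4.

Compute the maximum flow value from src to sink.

Augment src->1->sink: bottleneck 5. Total 5.
Augment src->3->sink: bottleneck 7. Total 12.
No augmenting path remains in the residual graph.

12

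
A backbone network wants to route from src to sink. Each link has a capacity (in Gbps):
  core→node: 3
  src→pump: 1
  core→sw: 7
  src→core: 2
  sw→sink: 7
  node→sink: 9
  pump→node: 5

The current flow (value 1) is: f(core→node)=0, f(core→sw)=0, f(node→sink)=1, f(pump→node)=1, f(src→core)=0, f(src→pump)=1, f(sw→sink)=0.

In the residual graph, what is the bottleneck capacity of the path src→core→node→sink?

Residual capacities along the path: src→core: 2, core→node: 3, node→sink: 8.
Minimum is 2.

2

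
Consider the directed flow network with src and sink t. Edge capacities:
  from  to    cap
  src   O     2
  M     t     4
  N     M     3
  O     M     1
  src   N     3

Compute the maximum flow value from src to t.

Augment src->O->M->t: bottleneck 1. Total 1.
Augment src->N->M->t: bottleneck 3. Total 4.
No augmenting path remains in the residual graph.

4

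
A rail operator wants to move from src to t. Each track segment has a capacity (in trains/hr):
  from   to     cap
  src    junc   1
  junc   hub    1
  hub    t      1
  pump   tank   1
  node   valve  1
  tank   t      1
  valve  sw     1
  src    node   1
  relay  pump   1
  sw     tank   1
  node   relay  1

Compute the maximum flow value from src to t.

Augment src→junc→hub→t: bottleneck 1. Total 1.
Augment src→node→relay→pump→tank→t: bottleneck 1. Total 2.
No augmenting path remains in the residual graph.

2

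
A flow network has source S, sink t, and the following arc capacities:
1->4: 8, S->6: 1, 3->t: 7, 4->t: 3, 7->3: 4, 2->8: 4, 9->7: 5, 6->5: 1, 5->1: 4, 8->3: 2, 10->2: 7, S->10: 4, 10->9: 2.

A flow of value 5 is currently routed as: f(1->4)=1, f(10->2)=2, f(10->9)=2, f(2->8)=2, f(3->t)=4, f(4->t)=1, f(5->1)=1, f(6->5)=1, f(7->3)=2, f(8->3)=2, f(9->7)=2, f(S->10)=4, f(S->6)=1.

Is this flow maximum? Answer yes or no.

Residual reachable from S: {S}; t is not reachable.
Saturated cut: S->10, S->6 with total capacity 5 = current flow value. Flow is maximum.

Yes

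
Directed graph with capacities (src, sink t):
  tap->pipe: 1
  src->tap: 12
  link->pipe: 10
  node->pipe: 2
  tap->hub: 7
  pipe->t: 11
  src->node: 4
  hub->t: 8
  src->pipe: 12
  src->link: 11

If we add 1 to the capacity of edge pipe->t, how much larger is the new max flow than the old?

Original max flow = 18.
After raising cap(pipe->t), augmenting paths through that edge carry 1 more unit.
New max flow = 19. Increase = 1.

1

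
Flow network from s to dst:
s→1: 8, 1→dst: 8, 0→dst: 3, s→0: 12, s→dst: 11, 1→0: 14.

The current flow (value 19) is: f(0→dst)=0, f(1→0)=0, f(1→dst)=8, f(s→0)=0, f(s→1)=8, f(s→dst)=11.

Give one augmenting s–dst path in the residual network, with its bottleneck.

Residual along s→0→dst: s→0: 12, 0→dst: 3.
Bottleneck = min = 3.

s→0→dst, bottleneck 3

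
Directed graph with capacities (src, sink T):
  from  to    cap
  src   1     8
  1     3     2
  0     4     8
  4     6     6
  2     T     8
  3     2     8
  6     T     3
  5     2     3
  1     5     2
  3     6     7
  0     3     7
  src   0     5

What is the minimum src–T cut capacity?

Max flow = 9 (via 4 augmenting paths).
In the residual at optimum, the set reachable from src is {1, src}.
Cut edges: src→0 (cap 5), 1→3 (cap 2), 1→5 (cap 2). Sum = 9.

9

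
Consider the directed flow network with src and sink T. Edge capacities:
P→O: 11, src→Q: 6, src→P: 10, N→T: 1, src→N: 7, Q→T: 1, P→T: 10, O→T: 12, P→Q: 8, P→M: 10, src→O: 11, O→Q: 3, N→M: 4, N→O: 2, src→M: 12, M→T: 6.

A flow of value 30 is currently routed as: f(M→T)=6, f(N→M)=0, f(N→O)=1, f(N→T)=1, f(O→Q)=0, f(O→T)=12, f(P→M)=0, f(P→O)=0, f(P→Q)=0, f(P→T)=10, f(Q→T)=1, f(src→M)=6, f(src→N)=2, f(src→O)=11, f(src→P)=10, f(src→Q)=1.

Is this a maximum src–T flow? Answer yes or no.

Residual reachable from src: {M, N, O, Q, src}; T is not reachable.
Saturated cut: src→P, N→T, O→T, M→T, Q→T with total capacity 30 = current flow value. Flow is maximum.

Yes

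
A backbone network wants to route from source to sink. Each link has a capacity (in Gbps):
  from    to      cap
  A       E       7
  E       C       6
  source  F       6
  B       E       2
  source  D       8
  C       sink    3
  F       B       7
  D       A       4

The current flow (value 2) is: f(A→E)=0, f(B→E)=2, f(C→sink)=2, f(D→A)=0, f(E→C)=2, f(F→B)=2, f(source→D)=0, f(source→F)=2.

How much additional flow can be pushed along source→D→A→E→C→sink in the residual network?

1

Residual capacities along the path: source→D: 8, D→A: 4, A→E: 7, E→C: 4, C→sink: 1.
Minimum is 1.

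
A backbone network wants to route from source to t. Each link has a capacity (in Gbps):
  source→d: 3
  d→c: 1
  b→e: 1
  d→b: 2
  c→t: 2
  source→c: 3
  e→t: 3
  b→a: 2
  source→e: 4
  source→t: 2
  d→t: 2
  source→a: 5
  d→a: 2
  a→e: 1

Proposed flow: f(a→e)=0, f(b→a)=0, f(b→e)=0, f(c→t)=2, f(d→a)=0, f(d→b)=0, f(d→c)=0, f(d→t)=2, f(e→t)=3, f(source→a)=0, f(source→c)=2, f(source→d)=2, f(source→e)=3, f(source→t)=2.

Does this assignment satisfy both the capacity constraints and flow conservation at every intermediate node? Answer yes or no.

Yes

Every edge has 0 ≤ f(e) ≤ cap(e).
At each intermediate node, inflow equals outflow.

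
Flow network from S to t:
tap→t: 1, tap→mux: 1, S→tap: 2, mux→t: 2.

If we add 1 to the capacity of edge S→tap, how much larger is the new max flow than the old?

0

Original max flow = 2.
Even with extra capacity on S→tap, another cut of capacity 2 remains binding.
New max flow = 2. Increase = 0.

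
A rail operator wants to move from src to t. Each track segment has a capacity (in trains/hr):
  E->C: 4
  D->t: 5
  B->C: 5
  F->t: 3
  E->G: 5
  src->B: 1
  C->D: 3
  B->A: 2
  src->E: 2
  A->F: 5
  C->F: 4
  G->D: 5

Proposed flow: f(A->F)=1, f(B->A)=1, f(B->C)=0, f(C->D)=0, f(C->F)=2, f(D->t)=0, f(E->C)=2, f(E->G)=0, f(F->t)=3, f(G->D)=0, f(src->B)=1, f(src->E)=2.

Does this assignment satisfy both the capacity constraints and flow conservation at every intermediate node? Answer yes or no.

Every edge has 0 ≤ f(e) ≤ cap(e).
At each intermediate node, inflow equals outflow.

Yes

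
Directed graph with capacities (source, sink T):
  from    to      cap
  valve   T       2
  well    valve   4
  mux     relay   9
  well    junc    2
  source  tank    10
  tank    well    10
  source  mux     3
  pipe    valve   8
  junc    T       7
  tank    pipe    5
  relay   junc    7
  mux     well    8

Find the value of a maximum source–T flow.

Augment source→mux→relay→junc→T: bottleneck 3. Total 3.
Augment source→tank→well→junc→T: bottleneck 2. Total 5.
Augment source→tank→well→valve→T: bottleneck 2. Total 7.
No augmenting path remains in the residual graph.

7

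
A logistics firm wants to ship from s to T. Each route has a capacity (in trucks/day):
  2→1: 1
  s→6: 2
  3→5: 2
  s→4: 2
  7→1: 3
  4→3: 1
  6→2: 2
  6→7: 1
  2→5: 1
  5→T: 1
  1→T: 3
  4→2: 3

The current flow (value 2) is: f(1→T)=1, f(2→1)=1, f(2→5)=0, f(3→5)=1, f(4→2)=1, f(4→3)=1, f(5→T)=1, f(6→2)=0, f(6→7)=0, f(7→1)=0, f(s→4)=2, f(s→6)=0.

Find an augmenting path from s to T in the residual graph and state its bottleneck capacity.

Residual along s→6→7→1→T: s→6: 2, 6→7: 1, 7→1: 3, 1→T: 2.
Bottleneck = min = 1.

s→6→7→1→T, bottleneck 1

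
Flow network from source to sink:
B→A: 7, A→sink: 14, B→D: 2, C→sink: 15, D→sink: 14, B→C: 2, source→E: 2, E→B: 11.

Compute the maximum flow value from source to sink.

Augment source→E→B→C→sink: bottleneck 2. Total 2.
No augmenting path remains in the residual graph.

2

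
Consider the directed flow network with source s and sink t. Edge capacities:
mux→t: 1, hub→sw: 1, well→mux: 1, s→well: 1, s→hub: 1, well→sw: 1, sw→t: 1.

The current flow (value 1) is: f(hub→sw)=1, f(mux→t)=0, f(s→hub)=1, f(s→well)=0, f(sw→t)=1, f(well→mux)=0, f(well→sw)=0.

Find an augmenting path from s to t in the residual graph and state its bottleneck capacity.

s→well→mux→t, bottleneck 1

Residual along s→well→mux→t: s→well: 1, well→mux: 1, mux→t: 1.
Bottleneck = min = 1.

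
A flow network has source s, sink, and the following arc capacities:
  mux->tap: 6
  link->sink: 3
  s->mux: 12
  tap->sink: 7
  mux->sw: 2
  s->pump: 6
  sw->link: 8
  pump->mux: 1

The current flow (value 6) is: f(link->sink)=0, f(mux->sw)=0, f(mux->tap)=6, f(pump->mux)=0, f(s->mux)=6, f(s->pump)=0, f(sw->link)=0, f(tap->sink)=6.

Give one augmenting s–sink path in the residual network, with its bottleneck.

s->mux->sw->link->sink, bottleneck 2

Residual along s->mux->sw->link->sink: s->mux: 6, mux->sw: 2, sw->link: 8, link->sink: 3.
Bottleneck = min = 2.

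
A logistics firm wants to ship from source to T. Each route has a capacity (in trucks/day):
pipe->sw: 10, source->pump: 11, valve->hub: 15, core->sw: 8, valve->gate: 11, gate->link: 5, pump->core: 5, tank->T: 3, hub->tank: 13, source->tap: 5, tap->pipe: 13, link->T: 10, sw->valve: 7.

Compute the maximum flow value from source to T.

Augment source->tap->pipe->sw->valve->hub->tank->T: bottleneck 3. Total 3.
Augment source->tap->pipe->sw->valve->gate->link->T: bottleneck 2. Total 5.
Augment source->pump->core->sw->valve->gate->link->T: bottleneck 2. Total 7.
No augmenting path remains in the residual graph.

7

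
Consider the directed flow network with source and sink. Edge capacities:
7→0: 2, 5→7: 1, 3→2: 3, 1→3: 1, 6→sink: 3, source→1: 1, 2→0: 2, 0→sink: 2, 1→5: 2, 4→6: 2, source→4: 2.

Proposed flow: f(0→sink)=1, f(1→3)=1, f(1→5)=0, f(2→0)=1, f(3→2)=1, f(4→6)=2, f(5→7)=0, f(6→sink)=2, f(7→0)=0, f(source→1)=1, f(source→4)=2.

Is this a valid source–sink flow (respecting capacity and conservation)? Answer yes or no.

Yes

Every edge has 0 ≤ f(e) ≤ cap(e).
At each intermediate node, inflow equals outflow.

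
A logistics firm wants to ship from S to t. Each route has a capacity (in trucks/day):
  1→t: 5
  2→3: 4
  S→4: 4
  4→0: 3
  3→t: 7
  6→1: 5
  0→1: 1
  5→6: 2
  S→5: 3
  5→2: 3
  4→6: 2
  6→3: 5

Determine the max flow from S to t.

6

Augment S→5→2→3→t: bottleneck 3. Total 3.
Augment S→4→6→3→t: bottleneck 2. Total 5.
Augment S→4→0→1→t: bottleneck 1. Total 6.
No augmenting path remains in the residual graph.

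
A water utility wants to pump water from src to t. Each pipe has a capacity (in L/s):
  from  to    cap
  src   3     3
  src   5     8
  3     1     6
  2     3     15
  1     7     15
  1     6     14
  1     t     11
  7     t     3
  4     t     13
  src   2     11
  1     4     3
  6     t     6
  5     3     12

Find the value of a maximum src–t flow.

Augment src->3->1->t: bottleneck 3. Total 3.
Augment src->2->3->1->t: bottleneck 3. Total 6.
No augmenting path remains in the residual graph.

6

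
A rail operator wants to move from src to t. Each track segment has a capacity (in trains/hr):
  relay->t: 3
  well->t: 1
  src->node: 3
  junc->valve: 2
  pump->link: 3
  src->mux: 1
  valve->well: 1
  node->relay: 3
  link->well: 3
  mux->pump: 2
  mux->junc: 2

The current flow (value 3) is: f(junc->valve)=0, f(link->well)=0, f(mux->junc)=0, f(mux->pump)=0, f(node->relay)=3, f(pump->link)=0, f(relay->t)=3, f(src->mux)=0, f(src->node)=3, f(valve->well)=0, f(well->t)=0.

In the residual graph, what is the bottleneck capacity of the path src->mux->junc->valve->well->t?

1

Residual capacities along the path: src->mux: 1, mux->junc: 2, junc->valve: 2, valve->well: 1, well->t: 1.
Minimum is 1.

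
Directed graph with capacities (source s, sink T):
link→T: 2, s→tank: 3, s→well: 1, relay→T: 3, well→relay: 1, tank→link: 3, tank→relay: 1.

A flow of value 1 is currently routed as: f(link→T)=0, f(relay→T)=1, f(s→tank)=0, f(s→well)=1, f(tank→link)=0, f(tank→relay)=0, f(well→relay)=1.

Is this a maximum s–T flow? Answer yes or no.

Residual path s→tank→relay→T has bottleneck 1 > 0.
Pushing 1 along it raises the flow to 2, so the given flow is not maximum.

No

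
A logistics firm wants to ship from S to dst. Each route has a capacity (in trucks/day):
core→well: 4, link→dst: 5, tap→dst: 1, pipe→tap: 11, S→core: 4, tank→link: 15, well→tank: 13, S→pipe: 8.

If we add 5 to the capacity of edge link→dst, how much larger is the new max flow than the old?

0

Original max flow = 5.
Edge link→dst does not cross the min cut (source side {S, pipe, tap}), so extra capacity there cannot help.
New max flow = 5. Increase = 0.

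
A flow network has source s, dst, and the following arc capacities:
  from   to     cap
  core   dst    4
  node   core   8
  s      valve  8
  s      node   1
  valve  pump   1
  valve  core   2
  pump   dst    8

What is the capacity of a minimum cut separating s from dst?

4

Max flow = 4 (via 3 augmenting paths).
In the residual at optimum, the set reachable from s is {s, valve}.
Cut edges: s->node (cap 1), valve->core (cap 2), valve->pump (cap 1). Sum = 4.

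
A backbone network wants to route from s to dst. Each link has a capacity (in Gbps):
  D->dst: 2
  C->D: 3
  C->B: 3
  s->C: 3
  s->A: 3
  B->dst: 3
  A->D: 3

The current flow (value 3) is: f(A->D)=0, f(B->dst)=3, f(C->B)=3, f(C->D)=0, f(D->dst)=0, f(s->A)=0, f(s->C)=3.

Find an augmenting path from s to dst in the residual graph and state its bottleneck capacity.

Residual along s->A->D->dst: s->A: 3, A->D: 3, D->dst: 2.
Bottleneck = min = 2.

s->A->D->dst, bottleneck 2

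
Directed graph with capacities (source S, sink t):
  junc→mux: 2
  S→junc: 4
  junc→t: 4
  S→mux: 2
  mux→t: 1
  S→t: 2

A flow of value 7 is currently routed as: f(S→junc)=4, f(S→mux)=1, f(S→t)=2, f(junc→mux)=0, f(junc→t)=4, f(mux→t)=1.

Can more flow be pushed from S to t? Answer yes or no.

No

Residual reachable from S: {S, mux}; t is not reachable.
Saturated cut: S→junc, S→t, mux→t with total capacity 7 = current flow value. Flow is maximum.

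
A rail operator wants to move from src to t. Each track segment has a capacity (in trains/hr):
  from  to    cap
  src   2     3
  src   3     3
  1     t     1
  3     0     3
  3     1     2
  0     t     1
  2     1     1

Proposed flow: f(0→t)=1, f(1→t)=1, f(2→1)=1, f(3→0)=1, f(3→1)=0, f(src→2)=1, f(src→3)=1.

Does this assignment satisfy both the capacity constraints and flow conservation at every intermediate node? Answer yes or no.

Every edge has 0 ≤ f(e) ≤ cap(e).
At each intermediate node, inflow equals outflow.

Yes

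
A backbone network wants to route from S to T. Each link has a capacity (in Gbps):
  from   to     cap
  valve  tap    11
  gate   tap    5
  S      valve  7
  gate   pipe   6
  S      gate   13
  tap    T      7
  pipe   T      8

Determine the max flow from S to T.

13

Augment S→gate→pipe→T: bottleneck 6. Total 6.
Augment S→gate→tap→T: bottleneck 5. Total 11.
Augment S→valve→tap→T: bottleneck 2. Total 13.
No augmenting path remains in the residual graph.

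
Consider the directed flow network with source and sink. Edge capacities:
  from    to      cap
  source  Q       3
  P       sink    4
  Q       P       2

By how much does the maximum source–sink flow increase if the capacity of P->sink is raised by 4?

0

Original max flow = 2.
Edge P->sink does not cross the min cut (source side {Q, source}), so extra capacity there cannot help.
New max flow = 2. Increase = 0.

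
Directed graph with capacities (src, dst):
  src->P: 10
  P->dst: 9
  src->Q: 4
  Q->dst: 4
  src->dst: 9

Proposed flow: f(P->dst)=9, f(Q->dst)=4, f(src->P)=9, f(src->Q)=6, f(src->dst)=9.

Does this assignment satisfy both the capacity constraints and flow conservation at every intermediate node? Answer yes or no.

Capacity violated on src->Q: flow 6 > capacity 4.

No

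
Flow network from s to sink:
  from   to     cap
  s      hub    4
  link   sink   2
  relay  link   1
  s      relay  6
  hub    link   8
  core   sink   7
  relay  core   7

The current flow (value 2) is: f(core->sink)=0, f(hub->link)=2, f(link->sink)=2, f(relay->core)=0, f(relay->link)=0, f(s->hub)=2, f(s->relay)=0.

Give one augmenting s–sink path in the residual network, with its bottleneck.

Residual along s->relay->core->sink: s->relay: 6, relay->core: 7, core->sink: 7.
Bottleneck = min = 6.

s->relay->core->sink, bottleneck 6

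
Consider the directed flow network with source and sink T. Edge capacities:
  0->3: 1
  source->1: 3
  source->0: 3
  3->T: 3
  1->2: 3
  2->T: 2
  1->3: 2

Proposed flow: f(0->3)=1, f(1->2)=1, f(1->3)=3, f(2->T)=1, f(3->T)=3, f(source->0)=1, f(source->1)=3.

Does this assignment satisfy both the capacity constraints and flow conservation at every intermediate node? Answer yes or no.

Capacity violated on 1->3: flow 3 > capacity 2.

No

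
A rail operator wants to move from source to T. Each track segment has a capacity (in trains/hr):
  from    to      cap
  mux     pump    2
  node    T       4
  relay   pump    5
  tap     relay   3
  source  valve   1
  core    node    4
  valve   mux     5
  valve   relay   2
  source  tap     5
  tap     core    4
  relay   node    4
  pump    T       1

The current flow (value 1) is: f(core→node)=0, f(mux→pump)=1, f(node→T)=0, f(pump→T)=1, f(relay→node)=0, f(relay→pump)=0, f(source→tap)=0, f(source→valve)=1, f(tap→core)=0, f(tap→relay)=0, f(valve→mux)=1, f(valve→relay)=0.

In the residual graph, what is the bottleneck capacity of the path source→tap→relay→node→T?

Residual capacities along the path: source→tap: 5, tap→relay: 3, relay→node: 4, node→T: 4.
Minimum is 3.

3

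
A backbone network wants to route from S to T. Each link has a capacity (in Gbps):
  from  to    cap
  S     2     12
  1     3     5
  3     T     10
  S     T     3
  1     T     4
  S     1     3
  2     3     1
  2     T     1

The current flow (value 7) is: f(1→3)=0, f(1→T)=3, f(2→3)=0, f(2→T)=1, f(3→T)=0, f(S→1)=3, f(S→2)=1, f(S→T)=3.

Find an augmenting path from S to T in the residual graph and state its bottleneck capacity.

S→2→3→T, bottleneck 1

Residual along S→2→3→T: S→2: 11, 2→3: 1, 3→T: 10.
Bottleneck = min = 1.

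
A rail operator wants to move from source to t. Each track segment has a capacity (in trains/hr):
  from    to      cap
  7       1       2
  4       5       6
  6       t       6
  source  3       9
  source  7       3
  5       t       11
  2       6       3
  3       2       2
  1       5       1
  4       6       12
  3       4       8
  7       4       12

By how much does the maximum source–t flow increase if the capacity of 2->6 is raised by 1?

Original max flow = 12.
Edge 2->6 does not cross the min cut (source side {source}), so extra capacity there cannot help.
New max flow = 12. Increase = 0.

0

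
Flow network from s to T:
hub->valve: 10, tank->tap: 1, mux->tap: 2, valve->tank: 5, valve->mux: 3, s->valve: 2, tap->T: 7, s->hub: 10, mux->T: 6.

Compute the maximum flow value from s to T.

4

Augment s->valve->mux->T: bottleneck 2. Total 2.
Augment s->hub->valve->mux->T: bottleneck 1. Total 3.
Augment s->hub->valve->tank->tap->T: bottleneck 1. Total 4.
No augmenting path remains in the residual graph.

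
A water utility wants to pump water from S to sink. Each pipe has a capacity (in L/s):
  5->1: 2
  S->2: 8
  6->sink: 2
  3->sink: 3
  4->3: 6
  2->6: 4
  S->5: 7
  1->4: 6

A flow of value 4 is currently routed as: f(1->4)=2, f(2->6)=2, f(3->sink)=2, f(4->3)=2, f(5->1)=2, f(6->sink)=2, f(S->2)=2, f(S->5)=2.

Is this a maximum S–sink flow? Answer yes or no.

Residual reachable from S: {2, 5, 6, S}; sink is not reachable.
Saturated cut: 5->1, 6->sink with total capacity 4 = current flow value. Flow is maximum.

Yes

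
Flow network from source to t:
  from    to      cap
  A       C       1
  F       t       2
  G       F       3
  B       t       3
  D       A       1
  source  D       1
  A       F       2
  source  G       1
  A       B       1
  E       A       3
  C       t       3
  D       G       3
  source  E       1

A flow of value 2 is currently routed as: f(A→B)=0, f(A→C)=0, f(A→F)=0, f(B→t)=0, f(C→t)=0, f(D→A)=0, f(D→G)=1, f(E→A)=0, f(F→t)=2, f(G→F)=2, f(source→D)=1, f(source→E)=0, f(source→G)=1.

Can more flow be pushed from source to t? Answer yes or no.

Residual path source→E→A→B→t has bottleneck 1 > 0.
Pushing 1 along it raises the flow to 3, so the given flow is not maximum.

Yes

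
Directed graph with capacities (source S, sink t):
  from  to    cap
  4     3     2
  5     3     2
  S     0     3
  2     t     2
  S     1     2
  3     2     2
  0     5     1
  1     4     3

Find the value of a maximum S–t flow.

2

Augment S->0->5->3->2->t: bottleneck 1. Total 1.
Augment S->1->4->3->2->t: bottleneck 1. Total 2.
No augmenting path remains in the residual graph.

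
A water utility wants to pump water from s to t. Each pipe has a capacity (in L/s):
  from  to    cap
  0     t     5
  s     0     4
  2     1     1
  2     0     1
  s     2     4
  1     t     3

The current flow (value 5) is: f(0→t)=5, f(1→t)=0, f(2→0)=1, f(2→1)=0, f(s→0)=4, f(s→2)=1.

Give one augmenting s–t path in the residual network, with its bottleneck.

s→2→1→t, bottleneck 1

Residual along s→2→1→t: s→2: 3, 2→1: 1, 1→t: 3.
Bottleneck = min = 1.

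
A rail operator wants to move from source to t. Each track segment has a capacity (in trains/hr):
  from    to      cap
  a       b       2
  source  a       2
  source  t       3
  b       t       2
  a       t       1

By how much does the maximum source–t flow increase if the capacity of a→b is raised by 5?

0

Original max flow = 5.
Edge a→b does not cross the min cut (source side {source}), so extra capacity there cannot help.
New max flow = 5. Increase = 0.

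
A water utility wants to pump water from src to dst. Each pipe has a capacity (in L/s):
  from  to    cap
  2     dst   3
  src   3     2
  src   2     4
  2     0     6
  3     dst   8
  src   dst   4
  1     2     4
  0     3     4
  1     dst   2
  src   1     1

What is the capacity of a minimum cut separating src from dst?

Max flow = 11 (via 5 augmenting paths).
In the residual at optimum, the set reachable from src is {src}.
Cut edges: src->1 (cap 1), src->2 (cap 4), src->3 (cap 2), src->dst (cap 4). Sum = 11.

11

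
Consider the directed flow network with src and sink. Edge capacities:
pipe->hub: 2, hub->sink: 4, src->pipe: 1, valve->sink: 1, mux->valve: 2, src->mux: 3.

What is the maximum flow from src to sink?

Augment src->pipe->hub->sink: bottleneck 1. Total 1.
Augment src->mux->valve->sink: bottleneck 1. Total 2.
No augmenting path remains in the residual graph.

2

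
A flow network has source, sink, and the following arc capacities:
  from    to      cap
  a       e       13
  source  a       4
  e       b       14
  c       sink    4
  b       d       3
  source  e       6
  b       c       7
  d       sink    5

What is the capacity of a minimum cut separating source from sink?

Max flow = 7 (via 3 augmenting paths).
In the residual at optimum, the set reachable from source is {a, b, c, e, source}.
Cut edges: b->d (cap 3), c->sink (cap 4). Sum = 7.

7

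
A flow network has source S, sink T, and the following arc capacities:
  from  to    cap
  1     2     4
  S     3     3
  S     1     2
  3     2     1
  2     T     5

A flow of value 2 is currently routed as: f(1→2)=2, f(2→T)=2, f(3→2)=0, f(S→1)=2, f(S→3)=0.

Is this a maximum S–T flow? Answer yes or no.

No

Residual path S→3→2→T has bottleneck 1 > 0.
Pushing 1 along it raises the flow to 3, so the given flow is not maximum.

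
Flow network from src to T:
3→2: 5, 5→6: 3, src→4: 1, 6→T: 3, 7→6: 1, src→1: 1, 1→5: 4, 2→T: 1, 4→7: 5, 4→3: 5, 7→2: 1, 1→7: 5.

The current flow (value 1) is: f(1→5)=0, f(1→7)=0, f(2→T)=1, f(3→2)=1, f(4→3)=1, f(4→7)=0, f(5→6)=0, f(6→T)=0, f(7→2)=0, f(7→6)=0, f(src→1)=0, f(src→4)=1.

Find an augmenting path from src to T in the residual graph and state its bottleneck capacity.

Residual along src→1→7→6→T: src→1: 1, 1→7: 5, 7→6: 1, 6→T: 3.
Bottleneck = min = 1.

src→1→7→6→T, bottleneck 1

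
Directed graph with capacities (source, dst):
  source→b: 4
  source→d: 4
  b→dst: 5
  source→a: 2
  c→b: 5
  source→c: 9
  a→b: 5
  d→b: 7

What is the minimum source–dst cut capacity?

5

Max flow = 5 (via 2 augmenting paths).
In the residual at optimum, the set reachable from source is {a, b, c, d, source}.
Cut edges: b→dst (cap 5). Sum = 5.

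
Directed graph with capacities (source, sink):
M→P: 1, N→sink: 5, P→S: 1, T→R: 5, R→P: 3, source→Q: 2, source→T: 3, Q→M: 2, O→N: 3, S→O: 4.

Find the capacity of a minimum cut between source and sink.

1

Max flow = 1 (via 1 augmenting path).
In the residual at optimum, the set reachable from source is {M, P, Q, R, T, source}.
Cut edges: P→S (cap 1). Sum = 1.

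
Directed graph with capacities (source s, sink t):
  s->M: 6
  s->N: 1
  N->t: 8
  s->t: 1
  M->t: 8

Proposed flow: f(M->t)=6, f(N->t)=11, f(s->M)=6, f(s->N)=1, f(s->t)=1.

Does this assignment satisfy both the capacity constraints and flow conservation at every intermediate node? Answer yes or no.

Capacity violated on N->t: flow 11 > capacity 8.

No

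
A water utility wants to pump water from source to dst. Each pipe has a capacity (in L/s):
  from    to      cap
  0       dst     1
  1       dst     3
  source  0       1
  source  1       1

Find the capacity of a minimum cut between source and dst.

Max flow = 2 (via 2 augmenting paths).
In the residual at optimum, the set reachable from source is {source}.
Cut edges: source→0 (cap 1), source→1 (cap 1). Sum = 2.

2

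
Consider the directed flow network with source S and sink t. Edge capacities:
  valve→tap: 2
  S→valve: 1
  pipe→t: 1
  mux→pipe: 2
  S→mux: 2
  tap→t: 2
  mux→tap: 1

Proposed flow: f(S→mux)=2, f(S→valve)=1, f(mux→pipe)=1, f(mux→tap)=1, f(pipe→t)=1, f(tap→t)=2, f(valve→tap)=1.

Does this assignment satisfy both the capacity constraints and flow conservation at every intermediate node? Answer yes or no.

Every edge has 0 ≤ f(e) ≤ cap(e).
At each intermediate node, inflow equals outflow.

Yes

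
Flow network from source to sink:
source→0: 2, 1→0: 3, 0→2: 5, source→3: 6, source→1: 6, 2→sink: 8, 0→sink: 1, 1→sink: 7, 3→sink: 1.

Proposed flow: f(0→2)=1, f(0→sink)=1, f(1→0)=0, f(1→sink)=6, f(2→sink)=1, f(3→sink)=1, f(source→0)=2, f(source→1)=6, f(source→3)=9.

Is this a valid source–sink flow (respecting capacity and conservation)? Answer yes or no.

No

Capacity violated on source→3: flow 9 > capacity 6.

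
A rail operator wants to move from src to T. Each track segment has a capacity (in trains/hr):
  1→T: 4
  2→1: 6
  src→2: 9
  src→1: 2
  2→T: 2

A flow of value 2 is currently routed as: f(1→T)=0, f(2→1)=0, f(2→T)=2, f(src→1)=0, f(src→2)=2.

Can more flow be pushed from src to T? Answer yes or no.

Yes

Residual path src→1→T has bottleneck 2 > 0.
Pushing 2 along it raises the flow to 4, so the given flow is not maximum.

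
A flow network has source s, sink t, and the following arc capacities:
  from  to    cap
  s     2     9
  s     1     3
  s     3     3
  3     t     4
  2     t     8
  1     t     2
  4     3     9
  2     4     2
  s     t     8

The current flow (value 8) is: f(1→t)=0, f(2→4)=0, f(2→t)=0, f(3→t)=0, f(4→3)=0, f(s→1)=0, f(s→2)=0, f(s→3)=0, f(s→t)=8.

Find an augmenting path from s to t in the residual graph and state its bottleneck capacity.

Residual along s→2→t: s→2: 9, 2→t: 8.
Bottleneck = min = 8.

s→2→t, bottleneck 8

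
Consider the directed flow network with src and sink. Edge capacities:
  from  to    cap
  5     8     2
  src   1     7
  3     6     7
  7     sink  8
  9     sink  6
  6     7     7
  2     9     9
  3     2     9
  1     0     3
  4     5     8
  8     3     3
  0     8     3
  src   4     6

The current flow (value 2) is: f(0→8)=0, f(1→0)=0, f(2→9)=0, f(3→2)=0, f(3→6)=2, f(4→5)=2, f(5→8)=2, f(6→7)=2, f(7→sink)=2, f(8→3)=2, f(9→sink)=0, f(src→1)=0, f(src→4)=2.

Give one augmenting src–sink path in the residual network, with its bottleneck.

Residual along src→1→0→8→3→6→7→sink: src→1: 7, 1→0: 3, 0→8: 3, 8→3: 1, 3→6: 5, 6→7: 5, 7→sink: 6.
Bottleneck = min = 1.

src→1→0→8→3→6→7→sink, bottleneck 1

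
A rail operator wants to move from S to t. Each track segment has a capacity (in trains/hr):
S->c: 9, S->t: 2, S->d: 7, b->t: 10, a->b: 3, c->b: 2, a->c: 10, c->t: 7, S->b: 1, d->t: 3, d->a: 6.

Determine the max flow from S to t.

Augment S->t: bottleneck 2. Total 2.
Augment S->d->t: bottleneck 3. Total 5.
Augment S->c->t: bottleneck 7. Total 12.
Augment S->b->t: bottleneck 1. Total 13.
Augment S->c->b->t: bottleneck 2. Total 15.
Augment S->d->a->b->t: bottleneck 3. Total 18.
No augmenting path remains in the residual graph.

18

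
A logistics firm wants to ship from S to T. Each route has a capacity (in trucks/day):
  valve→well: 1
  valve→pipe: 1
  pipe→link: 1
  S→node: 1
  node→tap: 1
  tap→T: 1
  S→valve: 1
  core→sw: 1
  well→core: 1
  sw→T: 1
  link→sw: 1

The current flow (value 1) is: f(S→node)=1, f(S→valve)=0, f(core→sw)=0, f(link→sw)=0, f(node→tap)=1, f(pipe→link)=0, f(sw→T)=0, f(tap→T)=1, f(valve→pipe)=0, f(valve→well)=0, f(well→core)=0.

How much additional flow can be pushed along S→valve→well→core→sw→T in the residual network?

Residual capacities along the path: S→valve: 1, valve→well: 1, well→core: 1, core→sw: 1, sw→T: 1.
Minimum is 1.

1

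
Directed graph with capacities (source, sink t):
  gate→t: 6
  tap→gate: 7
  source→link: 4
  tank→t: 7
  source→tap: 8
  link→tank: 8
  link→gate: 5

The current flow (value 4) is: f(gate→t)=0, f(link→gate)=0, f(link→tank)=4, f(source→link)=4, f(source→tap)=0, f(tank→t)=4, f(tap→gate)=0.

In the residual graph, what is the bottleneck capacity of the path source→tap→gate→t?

6

Residual capacities along the path: source→tap: 8, tap→gate: 7, gate→t: 6.
Minimum is 6.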